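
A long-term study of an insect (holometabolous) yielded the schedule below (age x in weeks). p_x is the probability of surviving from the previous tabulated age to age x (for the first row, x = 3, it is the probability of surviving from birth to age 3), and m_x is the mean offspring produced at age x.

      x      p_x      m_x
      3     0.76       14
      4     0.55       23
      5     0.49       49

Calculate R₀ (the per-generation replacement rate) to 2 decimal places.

30.29

Survivorship from birth: l_x = p_3·p_4·…·p_x.
  l_3 = 0.76000
  l_4 = 0.41800
  l_5 = 0.20482
R₀ = Σ l_x m_x:
  age 3: 0.76000 × 14 = 10.6400
  age 4: 0.41800 × 23 = 9.6140
  age 5: 0.20482 × 49 = 10.0362
R₀ = 10.6400 + 9.6140 + 10.0362 = 30.2902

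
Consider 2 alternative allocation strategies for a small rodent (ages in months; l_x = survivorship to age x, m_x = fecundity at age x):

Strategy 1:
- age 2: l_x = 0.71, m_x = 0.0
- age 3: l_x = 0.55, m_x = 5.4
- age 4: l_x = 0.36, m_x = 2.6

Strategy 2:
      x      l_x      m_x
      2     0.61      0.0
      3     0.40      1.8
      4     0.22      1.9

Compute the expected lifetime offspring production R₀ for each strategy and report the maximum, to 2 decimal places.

Strategy 1: R₀ = 0.71×0.0 + 0.55×5.4 + 0.36×2.6 = 3.9060
Strategy 2: R₀ = 0.61×0.0 + 0.40×1.8 + 0.22×1.9 = 1.1380
Highest R₀: strategy 1 with 3.9060.

3.91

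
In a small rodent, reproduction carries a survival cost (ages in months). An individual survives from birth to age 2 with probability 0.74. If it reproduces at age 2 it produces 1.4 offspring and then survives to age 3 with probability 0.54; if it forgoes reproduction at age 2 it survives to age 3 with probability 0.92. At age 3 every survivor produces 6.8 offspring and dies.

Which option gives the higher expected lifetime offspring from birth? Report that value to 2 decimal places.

breed at age 2: R₀ = 0.74 × (1.4 + 0.54 × 6.8) = 0.74 × 5.0720 = 3.7533
delay to age 3: R₀ = 0.74 × (0.92 × 6.8) = 0.74 × 6.2560 = 4.6294
Higher: delay to age 3 (4.6294).

4.63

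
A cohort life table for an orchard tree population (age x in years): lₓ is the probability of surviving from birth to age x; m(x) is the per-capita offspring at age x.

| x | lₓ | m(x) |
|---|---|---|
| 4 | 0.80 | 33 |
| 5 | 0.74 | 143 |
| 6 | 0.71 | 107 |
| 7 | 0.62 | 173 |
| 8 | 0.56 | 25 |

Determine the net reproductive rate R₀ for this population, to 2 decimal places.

R₀ = Σ lₓ m(x):
  age 4: 0.80 × 33 = 26.4000
  age 5: 0.74 × 143 = 105.8200
  age 6: 0.71 × 107 = 75.9700
  age 7: 0.62 × 173 = 107.2600
  age 8: 0.56 × 25 = 14.0000
R₀ = 26.4000 + 105.8200 + 75.9700 + 107.2600 + 14.0000 = 329.4500

329.45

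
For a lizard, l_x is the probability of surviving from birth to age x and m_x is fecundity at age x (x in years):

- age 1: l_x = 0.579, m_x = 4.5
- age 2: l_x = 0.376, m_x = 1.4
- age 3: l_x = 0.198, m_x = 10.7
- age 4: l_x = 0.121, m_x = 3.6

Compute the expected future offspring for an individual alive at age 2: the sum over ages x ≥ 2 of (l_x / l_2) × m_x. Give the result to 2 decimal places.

l_2 = 0.376. Conditional survival from age 2 to x is l_x / l_2.
  x=2: (0.376/0.376) × 1.4 = 1.4000
  x=3: (0.198/0.376) × 10.7 = 5.6346
  x=4: (0.121/0.376) × 3.6 = 1.1585
Sum = 1.4000 + 5.6346 + 1.1585 = 8.1931

8.19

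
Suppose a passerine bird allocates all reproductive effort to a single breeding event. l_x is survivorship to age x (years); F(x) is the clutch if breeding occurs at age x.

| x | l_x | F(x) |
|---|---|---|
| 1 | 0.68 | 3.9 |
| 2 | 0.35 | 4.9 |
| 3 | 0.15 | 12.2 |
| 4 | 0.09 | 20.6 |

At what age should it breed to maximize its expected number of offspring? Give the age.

1

Expected offspring if breeding at age x = l_x × F(x):
  age 1: 0.68 × 3.9 = 2.652
  age 2: 0.35 × 4.9 = 1.715
  age 3: 0.15 × 12.2 = 1.830
  age 4: 0.09 × 20.6 = 1.854
Maximum at age 1 (2.652).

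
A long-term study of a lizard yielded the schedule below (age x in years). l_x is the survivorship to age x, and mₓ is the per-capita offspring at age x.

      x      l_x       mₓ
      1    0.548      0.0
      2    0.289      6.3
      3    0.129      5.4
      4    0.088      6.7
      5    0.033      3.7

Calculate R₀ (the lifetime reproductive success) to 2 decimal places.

3.23

R₀ = Σ l_x mₓ:
  age 1: 0.548 × 0.0 = 0.0000
  age 2: 0.289 × 6.3 = 1.8207
  age 3: 0.129 × 5.4 = 0.6966
  age 4: 0.088 × 6.7 = 0.5896
  age 5: 0.033 × 3.7 = 0.1221
R₀ = 0.0000 + 1.8207 + 0.6966 + 0.5896 + 0.1221 = 3.2290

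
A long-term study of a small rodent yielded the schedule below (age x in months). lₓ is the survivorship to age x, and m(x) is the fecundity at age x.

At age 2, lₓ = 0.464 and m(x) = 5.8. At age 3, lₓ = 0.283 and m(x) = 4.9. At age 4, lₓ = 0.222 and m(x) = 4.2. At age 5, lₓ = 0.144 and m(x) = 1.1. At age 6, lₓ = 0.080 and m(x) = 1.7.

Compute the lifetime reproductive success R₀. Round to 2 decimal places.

5.30

R₀ = Σ lₓ m(x):
  age 2: 0.464 × 5.8 = 2.6912
  age 3: 0.283 × 4.9 = 1.3867
  age 4: 0.222 × 4.2 = 0.9324
  age 5: 0.144 × 1.1 = 0.1584
  age 6: 0.080 × 1.7 = 0.1360
R₀ = 2.6912 + 1.3867 + 0.9324 + 0.1584 + 0.1360 = 5.3047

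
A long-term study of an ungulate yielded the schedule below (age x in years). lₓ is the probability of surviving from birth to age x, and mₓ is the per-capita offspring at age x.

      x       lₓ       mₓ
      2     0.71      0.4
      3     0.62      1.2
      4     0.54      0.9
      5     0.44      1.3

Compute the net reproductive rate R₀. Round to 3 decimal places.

2.086

R₀ = Σ lₓ mₓ:
  age 2: 0.71 × 0.4 = 0.2840
  age 3: 0.62 × 1.2 = 0.7440
  age 4: 0.54 × 0.9 = 0.4860
  age 5: 0.44 × 1.3 = 0.5720
R₀ = 0.2840 + 0.7440 + 0.4860 + 0.5720 = 2.0860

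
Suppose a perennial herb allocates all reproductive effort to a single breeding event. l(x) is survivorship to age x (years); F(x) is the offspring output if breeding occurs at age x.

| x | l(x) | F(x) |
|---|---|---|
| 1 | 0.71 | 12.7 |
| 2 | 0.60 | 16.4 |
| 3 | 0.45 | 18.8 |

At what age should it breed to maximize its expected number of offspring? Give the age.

2

Expected offspring if breeding at age x = l(x) × F(x):
  age 1: 0.71 × 12.7 = 9.017
  age 2: 0.60 × 16.4 = 9.840
  age 3: 0.45 × 18.8 = 8.460
Maximum at age 2 (9.840).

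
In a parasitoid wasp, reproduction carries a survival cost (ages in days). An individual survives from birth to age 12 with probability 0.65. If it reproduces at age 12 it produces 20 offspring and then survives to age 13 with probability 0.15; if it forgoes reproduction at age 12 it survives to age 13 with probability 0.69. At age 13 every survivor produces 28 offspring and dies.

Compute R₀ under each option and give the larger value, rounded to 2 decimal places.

breed at age 12: R₀ = 0.65 × (20 + 0.15 × 28) = 0.65 × 24.2000 = 15.7300
delay to age 13: R₀ = 0.65 × (0.69 × 28) = 0.65 × 19.3200 = 12.5580
Higher: breed at age 12 (15.7300).

15.73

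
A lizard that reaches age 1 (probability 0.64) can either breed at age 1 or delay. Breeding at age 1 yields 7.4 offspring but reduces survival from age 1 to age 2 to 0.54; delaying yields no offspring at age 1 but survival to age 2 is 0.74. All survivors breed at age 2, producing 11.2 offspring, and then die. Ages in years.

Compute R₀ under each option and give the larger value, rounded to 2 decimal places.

breed at age 1: R₀ = 0.64 × (7.4 + 0.54 × 11.2) = 0.64 × 13.4480 = 8.6067
delay to age 2: R₀ = 0.64 × (0.74 × 11.2) = 0.64 × 8.2880 = 5.3043
Higher: breed at age 1 (8.6067).

8.61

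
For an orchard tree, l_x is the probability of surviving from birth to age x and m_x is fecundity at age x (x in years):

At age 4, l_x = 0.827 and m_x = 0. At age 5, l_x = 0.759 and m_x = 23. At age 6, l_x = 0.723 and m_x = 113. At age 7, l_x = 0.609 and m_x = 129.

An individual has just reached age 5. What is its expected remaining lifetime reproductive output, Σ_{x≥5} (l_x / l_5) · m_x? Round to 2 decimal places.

234.15

l_5 = 0.759. Conditional survival from age 5 to x is l_x / l_5.
  x=5: (0.759/0.759) × 23 = 23.0000
  x=6: (0.723/0.759) × 113 = 107.6403
  x=7: (0.609/0.759) × 129 = 103.5059
Sum = 23.0000 + 107.6403 + 103.5059 = 234.1462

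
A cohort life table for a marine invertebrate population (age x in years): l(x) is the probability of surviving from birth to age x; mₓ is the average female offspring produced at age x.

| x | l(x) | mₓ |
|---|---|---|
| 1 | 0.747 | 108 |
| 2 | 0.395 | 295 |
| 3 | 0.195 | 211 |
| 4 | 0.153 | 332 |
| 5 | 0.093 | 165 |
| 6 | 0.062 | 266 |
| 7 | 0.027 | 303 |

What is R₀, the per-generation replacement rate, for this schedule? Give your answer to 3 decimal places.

329.160

R₀ = Σ l(x) mₓ:
  age 1: 0.747 × 108 = 80.6760
  age 2: 0.395 × 295 = 116.5250
  age 3: 0.195 × 211 = 41.1450
  age 4: 0.153 × 332 = 50.7960
  age 5: 0.093 × 165 = 15.3450
  age 6: 0.062 × 266 = 16.4920
  age 7: 0.027 × 303 = 8.1810
R₀ = 80.6760 + 116.5250 + 41.1450 + 50.7960 + 15.3450 + 16.4920 + 8.1810 = 329.1600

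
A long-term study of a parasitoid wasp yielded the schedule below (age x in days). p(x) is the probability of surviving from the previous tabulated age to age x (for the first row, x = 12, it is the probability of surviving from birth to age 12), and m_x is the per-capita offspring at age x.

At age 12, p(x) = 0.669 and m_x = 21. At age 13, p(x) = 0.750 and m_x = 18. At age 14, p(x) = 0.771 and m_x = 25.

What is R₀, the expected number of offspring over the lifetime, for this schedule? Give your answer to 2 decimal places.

Survivorship from birth: l_x = p_12·p_13·…·p_x.
  l_12 = 0.66900
  l_13 = 0.50175
  l_14 = 0.38685
R₀ = Σ l_x m_x:
  age 12: 0.66900 × 21 = 14.0490
  age 13: 0.50175 × 18 = 9.0315
  age 14: 0.38685 × 25 = 9.6713
R₀ = 14.0490 + 9.0315 + 9.6713 = 32.7518

32.75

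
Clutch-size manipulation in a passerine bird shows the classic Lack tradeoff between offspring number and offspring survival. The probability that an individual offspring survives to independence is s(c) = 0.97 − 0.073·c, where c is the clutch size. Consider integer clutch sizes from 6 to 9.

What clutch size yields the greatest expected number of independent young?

7

Expected independent young = c × s(c):
  c=6: 6 × 0.532 = 3.192
  c=7: 7 × 0.459 = 3.213
  c=8: 8 × 0.386 = 3.088
  c=9: 9 × 0.313 = 2.817
Maximum at c = 7 (3.213 independent young).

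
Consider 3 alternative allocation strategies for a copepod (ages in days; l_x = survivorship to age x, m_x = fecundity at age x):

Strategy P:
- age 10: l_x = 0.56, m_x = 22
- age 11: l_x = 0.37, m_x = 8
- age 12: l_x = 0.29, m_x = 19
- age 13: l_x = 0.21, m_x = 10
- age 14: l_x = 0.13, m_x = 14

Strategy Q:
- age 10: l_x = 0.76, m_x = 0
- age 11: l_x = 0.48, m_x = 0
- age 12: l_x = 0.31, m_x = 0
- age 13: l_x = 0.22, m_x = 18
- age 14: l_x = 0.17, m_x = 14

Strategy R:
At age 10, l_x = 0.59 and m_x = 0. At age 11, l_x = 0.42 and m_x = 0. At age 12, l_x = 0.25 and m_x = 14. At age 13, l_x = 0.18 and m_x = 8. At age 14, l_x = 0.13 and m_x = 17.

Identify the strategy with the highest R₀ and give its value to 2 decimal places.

Strategy P: R₀ = 0.56×22 + 0.37×8 + 0.29×19 + 0.21×10 + 0.13×14 = 24.7100
Strategy Q: R₀ = 0.76×0 + 0.48×0 + 0.31×0 + 0.22×18 + 0.17×14 = 6.3400
Strategy R: R₀ = 0.59×0 + 0.42×0 + 0.25×14 + 0.18×8 + 0.13×17 = 7.1500
Highest R₀: strategy P with 24.7100.

24.71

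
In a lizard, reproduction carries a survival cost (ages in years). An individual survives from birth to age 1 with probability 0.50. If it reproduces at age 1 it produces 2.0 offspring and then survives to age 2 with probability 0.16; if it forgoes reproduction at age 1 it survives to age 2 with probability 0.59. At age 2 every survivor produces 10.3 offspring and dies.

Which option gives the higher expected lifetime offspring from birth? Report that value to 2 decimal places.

breed at age 1: R₀ = 0.50 × (2.0 + 0.16 × 10.3) = 0.50 × 3.6480 = 1.8240
delay to age 2: R₀ = 0.50 × (0.59 × 10.3) = 0.50 × 6.0770 = 3.0385
Higher: delay to age 2 (3.0385).

3.04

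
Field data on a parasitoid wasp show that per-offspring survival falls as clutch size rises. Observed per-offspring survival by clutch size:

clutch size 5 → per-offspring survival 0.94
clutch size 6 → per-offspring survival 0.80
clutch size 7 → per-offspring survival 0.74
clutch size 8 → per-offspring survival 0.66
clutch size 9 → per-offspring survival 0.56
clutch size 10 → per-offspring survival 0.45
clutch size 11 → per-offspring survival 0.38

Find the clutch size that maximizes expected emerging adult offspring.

Expected emerging adult offspring = c × s(c):
  c=5: 5 × 0.94 = 4.700
  c=6: 6 × 0.80 = 4.800
  c=7: 7 × 0.74 = 5.180
  c=8: 8 × 0.66 = 5.280
  c=9: 9 × 0.56 = 5.040
  c=10: 10 × 0.45 = 4.500
  c=11: 11 × 0.38 = 4.180
Maximum at c = 8 (5.280 emerging adult offspring).

8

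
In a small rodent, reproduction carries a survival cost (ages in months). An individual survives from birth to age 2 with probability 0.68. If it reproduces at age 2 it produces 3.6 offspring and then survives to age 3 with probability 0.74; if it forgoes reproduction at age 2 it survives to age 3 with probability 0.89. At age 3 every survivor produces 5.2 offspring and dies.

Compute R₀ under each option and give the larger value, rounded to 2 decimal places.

breed at age 2: R₀ = 0.68 × (3.6 + 0.74 × 5.2) = 0.68 × 7.4480 = 5.0646
delay to age 3: R₀ = 0.68 × (0.89 × 5.2) = 0.68 × 4.6280 = 3.1470
Higher: breed at age 2 (5.0646).

5.06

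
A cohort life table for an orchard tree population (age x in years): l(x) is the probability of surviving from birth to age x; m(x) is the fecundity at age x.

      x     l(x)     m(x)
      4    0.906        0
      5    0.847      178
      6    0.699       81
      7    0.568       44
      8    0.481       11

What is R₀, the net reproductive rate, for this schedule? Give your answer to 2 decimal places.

237.67

R₀ = Σ l(x) m(x):
  age 4: 0.906 × 0 = 0.0000
  age 5: 0.847 × 178 = 150.7660
  age 6: 0.699 × 81 = 56.6190
  age 7: 0.568 × 44 = 24.9920
  age 8: 0.481 × 11 = 5.2910
R₀ = 0.0000 + 150.7660 + 56.6190 + 24.9920 + 5.2910 = 237.6680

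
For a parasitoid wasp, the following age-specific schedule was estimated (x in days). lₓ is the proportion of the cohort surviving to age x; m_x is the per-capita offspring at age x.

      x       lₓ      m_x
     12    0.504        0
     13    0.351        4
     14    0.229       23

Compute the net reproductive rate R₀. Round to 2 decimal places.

R₀ = Σ lₓ m_x:
  age 12: 0.504 × 0 = 0.0000
  age 13: 0.351 × 4 = 1.4040
  age 14: 0.229 × 23 = 5.2670
R₀ = 0.0000 + 1.4040 + 5.2670 = 6.6710

6.67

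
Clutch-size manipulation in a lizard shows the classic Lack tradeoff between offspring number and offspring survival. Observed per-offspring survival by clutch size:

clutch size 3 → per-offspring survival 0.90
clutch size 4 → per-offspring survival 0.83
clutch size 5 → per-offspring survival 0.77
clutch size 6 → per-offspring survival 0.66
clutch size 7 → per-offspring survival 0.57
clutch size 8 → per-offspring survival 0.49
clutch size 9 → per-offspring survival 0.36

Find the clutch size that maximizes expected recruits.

Expected recruits = c × s(c):
  c=3: 3 × 0.90 = 2.700
  c=4: 4 × 0.83 = 3.320
  c=5: 5 × 0.77 = 3.850
  c=6: 6 × 0.66 = 3.960
  c=7: 7 × 0.57 = 3.990
  c=8: 8 × 0.49 = 3.920
  c=9: 9 × 0.36 = 3.240
Maximum at c = 7 (3.990 recruits).

7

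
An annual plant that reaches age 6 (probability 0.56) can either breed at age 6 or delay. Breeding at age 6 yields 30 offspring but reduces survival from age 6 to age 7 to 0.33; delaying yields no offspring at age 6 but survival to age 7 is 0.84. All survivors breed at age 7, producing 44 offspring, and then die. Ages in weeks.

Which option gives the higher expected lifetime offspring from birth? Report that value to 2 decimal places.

breed at age 6: R₀ = 0.56 × (30 + 0.33 × 44) = 0.56 × 44.5200 = 24.9312
delay to age 7: R₀ = 0.56 × (0.84 × 44) = 0.56 × 36.9600 = 20.6976
Higher: breed at age 6 (24.9312).

24.93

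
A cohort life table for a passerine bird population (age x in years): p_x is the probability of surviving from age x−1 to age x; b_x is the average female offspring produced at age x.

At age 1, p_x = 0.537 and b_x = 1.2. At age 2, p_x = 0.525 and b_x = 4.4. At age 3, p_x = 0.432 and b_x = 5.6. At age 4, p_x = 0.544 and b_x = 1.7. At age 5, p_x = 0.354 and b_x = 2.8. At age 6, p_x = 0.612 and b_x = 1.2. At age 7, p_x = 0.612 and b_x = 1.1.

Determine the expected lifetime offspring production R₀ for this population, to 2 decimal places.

Survivorship from birth: l_x = p_1·p_2·…·p_x.
  l_1 = 0.53700
  l_2 = 0.28193
  l_3 = 0.12179
  l_4 = 0.06625
  l_5 = 0.02345
  l_6 = 0.01435
  l_7 = 0.00878
R₀ = Σ l_x b_x:
  age 1: 0.53700 × 1.2 = 0.6444
  age 2: 0.28193 × 4.4 = 1.2405
  age 3: 0.12179 × 5.6 = 0.6820
  age 4: 0.06625 × 1.7 = 0.1126
  age 5: 0.02345 × 2.8 = 0.0657
  age 6: 0.01435 × 1.2 = 0.0172
  age 7: 0.00878 × 1.1 = 0.0097
R₀ = 0.6444 + 1.2405 + 0.6820 + 0.1126 + 0.0657 + 0.0172 + 0.0097 = 2.7721

2.77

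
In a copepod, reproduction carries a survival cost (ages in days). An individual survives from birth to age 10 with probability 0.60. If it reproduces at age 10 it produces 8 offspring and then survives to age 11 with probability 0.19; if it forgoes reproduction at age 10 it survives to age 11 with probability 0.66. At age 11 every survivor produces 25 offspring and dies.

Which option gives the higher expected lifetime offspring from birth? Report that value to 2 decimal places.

9.90

breed at age 10: R₀ = 0.60 × (8 + 0.19 × 25) = 0.60 × 12.7500 = 7.6500
delay to age 11: R₀ = 0.60 × (0.66 × 25) = 0.60 × 16.5000 = 9.9000
Higher: delay to age 11 (9.9000).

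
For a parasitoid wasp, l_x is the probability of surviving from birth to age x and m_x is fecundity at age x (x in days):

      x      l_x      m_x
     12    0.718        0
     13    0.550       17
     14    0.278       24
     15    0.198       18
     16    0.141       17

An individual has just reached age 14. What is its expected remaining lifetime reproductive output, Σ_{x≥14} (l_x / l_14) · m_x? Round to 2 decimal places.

45.44

l_14 = 0.278. Conditional survival from age 14 to x is l_x / l_14.
  x=14: (0.278/0.278) × 24 = 24.0000
  x=15: (0.198/0.278) × 18 = 12.8201
  x=16: (0.141/0.278) × 17 = 8.6223
Sum = 24.0000 + 12.8201 + 8.6223 = 45.4424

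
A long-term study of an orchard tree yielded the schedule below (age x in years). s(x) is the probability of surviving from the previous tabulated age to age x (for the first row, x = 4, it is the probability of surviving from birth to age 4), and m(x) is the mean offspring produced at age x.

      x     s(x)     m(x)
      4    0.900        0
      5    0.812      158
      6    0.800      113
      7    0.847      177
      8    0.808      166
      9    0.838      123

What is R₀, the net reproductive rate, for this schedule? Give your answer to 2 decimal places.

Survivorship from birth: l_x = s_4·s_5·…·s_x.
  l_4 = 0.90000
  l_5 = 0.73080
  l_6 = 0.58464
  l_7 = 0.49519
  l_8 = 0.40011
  l_9 = 0.33530
R₀ = Σ l_x m(x):
  age 4: 0.90000 × 0 = 0.0000
  age 5: 0.73080 × 158 = 115.4664
  age 6: 0.58464 × 113 = 66.0643
  age 7: 0.49519 × 177 = 87.6486
  age 8: 0.40011 × 166 = 66.4183
  age 9: 0.33530 × 123 = 41.2419
R₀ = 0.0000 + 115.4664 + 66.0643 + 87.6486 + 66.4183 + 41.2419 = 376.8395

376.84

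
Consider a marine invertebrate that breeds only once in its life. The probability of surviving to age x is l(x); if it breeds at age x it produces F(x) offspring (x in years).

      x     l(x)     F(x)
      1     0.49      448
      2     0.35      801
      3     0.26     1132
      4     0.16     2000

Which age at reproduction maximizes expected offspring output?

4

Expected offspring if breeding at age x = l(x) × F(x):
  age 1: 0.49 × 448 = 219.520
  age 2: 0.35 × 801 = 280.350
  age 3: 0.26 × 1132 = 294.320
  age 4: 0.16 × 2000 = 320.000
Maximum at age 4 (320.000).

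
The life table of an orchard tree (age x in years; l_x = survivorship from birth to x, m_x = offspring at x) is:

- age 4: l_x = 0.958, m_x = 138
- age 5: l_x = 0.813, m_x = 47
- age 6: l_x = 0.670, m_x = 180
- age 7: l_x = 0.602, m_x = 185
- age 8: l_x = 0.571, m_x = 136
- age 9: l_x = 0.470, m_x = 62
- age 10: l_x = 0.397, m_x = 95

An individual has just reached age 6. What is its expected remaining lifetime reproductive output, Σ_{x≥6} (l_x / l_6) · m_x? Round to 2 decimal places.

561.91

l_6 = 0.670. Conditional survival from age 6 to x is l_x / l_6.
  x=6: (0.670/0.670) × 180 = 180.0000
  x=7: (0.602/0.670) × 185 = 166.2239
  x=8: (0.571/0.670) × 136 = 115.9045
  x=9: (0.470/0.670) × 62 = 43.4925
  x=10: (0.397/0.670) × 95 = 56.2910
Sum = 180.0000 + 166.2239 + 115.9045 + 43.4925 + 56.2910 = 561.9119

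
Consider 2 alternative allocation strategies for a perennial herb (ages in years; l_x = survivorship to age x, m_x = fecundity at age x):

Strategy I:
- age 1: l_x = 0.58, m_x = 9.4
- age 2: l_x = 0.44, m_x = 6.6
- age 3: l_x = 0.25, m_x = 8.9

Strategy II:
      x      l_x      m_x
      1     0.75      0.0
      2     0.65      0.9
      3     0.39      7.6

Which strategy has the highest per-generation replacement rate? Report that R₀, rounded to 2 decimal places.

10.58

Strategy I: R₀ = 0.58×9.4 + 0.44×6.6 + 0.25×8.9 = 10.5810
Strategy II: R₀ = 0.75×0.0 + 0.65×0.9 + 0.39×7.6 = 3.5490
Highest R₀: strategy I with 10.5810.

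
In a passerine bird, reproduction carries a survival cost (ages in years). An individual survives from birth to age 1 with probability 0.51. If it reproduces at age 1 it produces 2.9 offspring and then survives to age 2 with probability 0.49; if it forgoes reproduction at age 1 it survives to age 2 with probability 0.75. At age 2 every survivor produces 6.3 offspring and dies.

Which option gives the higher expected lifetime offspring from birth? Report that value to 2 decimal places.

breed at age 1: R₀ = 0.51 × (2.9 + 0.49 × 6.3) = 0.51 × 5.9870 = 3.0534
delay to age 2: R₀ = 0.51 × (0.75 × 6.3) = 0.51 × 4.7250 = 2.4097
Higher: breed at age 1 (3.0534).

3.05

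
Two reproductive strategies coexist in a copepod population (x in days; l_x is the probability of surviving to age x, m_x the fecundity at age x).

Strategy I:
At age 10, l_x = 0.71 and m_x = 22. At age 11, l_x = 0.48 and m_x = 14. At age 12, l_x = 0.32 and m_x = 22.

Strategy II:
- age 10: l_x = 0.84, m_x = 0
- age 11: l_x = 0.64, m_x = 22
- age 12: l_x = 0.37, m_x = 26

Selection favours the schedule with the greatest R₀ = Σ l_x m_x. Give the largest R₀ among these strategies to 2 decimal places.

29.38

Strategy I: R₀ = 0.71×22 + 0.48×14 + 0.32×22 = 29.3800
Strategy II: R₀ = 0.84×0 + 0.64×22 + 0.37×26 = 23.7000
Highest R₀: strategy I with 29.3800.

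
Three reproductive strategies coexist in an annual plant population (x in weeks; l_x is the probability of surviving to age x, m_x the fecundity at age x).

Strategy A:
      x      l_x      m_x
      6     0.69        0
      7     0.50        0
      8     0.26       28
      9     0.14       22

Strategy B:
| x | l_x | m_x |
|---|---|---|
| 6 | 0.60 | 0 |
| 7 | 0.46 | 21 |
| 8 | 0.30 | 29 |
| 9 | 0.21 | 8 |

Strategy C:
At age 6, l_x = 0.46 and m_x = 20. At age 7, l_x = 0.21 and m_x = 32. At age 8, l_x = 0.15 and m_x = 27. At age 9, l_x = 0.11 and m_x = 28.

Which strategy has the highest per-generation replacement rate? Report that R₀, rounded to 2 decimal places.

23.05

Strategy A: R₀ = 0.69×0 + 0.50×0 + 0.26×28 + 0.14×22 = 10.3600
Strategy B: R₀ = 0.60×0 + 0.46×21 + 0.30×29 + 0.21×8 = 20.0400
Strategy C: R₀ = 0.46×20 + 0.21×32 + 0.15×27 + 0.11×28 = 23.0500
Highest R₀: strategy C with 23.0500.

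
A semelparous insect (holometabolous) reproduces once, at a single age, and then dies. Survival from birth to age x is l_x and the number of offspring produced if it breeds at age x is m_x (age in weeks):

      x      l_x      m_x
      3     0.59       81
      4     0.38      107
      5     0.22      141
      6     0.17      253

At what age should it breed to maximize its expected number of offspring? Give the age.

Expected offspring if breeding at age x = l_x × m_x:
  age 3: 0.59 × 81 = 47.790
  age 4: 0.38 × 107 = 40.660
  age 5: 0.22 × 141 = 31.020
  age 6: 0.17 × 253 = 43.010
Maximum at age 3 (47.790).

3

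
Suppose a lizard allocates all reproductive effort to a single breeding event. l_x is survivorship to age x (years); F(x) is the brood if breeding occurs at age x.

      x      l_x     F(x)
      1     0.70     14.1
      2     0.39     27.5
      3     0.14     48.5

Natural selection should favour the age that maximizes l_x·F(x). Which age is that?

Expected offspring if breeding at age x = l_x × F(x):
  age 1: 0.70 × 14.1 = 9.870
  age 2: 0.39 × 27.5 = 10.725
  age 3: 0.14 × 48.5 = 6.790
Maximum at age 2 (10.725).

2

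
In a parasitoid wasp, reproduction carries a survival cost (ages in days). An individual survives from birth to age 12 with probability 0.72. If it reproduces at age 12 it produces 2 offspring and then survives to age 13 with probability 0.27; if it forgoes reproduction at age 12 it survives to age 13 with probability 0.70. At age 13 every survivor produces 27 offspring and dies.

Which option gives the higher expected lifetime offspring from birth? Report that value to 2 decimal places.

13.61

breed at age 12: R₀ = 0.72 × (2 + 0.27 × 27) = 0.72 × 9.2900 = 6.6888
delay to age 13: R₀ = 0.72 × (0.70 × 27) = 0.72 × 18.9000 = 13.6080
Higher: delay to age 13 (13.6080).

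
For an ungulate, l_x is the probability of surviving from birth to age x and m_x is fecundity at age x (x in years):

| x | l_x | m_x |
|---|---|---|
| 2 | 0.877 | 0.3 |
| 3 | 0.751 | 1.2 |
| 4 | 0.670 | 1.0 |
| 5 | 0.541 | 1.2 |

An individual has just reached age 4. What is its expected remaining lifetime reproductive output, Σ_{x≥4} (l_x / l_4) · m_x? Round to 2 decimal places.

l_4 = 0.670. Conditional survival from age 4 to x is l_x / l_4.
  x=4: (0.670/0.670) × 1.0 = 1.0000
  x=5: (0.541/0.670) × 1.2 = 0.9690
Sum = 1.0000 + 0.9690 = 1.9690

1.97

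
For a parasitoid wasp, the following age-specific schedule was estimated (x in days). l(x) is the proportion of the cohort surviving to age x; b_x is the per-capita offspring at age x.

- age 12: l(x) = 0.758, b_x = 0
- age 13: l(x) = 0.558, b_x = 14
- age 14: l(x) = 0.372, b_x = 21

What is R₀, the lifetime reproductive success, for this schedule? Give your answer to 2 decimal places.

15.62

R₀ = Σ l(x) b_x:
  age 12: 0.758 × 0 = 0.0000
  age 13: 0.558 × 14 = 7.8120
  age 14: 0.372 × 21 = 7.8120
R₀ = 0.0000 + 7.8120 + 7.8120 = 15.6240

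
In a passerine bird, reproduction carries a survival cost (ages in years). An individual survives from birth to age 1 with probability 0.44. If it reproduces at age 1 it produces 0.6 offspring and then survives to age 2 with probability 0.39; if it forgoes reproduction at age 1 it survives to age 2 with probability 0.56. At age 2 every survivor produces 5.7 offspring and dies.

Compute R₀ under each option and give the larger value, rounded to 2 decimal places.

breed at age 1: R₀ = 0.44 × (0.6 + 0.39 × 5.7) = 0.44 × 2.8230 = 1.2421
delay to age 2: R₀ = 0.44 × (0.56 × 5.7) = 0.44 × 3.1920 = 1.4045
Higher: delay to age 2 (1.4045).

1.40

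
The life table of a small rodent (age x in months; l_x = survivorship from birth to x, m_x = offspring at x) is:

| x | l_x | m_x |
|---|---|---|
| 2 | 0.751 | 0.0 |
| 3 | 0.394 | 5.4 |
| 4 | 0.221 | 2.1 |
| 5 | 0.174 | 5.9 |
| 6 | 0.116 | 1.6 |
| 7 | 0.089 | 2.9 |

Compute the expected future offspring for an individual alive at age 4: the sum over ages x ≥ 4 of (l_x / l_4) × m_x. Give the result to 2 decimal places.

8.75

l_4 = 0.221. Conditional survival from age 4 to x is l_x / l_4.
  x=4: (0.221/0.221) × 2.1 = 2.1000
  x=5: (0.174/0.221) × 5.9 = 4.6452
  x=6: (0.116/0.221) × 1.6 = 0.8398
  x=7: (0.089/0.221) × 2.9 = 1.1679
Sum = 2.1000 + 4.6452 + 0.8398 + 1.1679 = 8.7529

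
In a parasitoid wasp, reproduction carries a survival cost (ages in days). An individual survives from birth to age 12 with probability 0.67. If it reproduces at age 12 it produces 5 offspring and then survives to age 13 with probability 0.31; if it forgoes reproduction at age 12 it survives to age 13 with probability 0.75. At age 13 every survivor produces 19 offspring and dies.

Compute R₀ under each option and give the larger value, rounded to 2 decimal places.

breed at age 12: R₀ = 0.67 × (5 + 0.31 × 19) = 0.67 × 10.8900 = 7.2963
delay to age 13: R₀ = 0.67 × (0.75 × 19) = 0.67 × 14.2500 = 9.5475
Higher: delay to age 13 (9.5475).

9.55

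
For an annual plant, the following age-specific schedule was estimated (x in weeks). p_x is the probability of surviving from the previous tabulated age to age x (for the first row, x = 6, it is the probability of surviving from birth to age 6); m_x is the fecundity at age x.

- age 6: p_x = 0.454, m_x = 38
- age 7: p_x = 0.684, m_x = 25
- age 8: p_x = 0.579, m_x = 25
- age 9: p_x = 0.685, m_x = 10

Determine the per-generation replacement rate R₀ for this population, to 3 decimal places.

Survivorship from birth: l_x = p_6·p_7·…·p_x.
  l_6 = 0.45400
  l_7 = 0.31054
  l_8 = 0.17980
  l_9 = 0.12316
R₀ = Σ l_x m_x:
  age 6: 0.45400 × 38 = 17.2520
  age 7: 0.31054 × 25 = 7.7635
  age 8: 0.17980 × 25 = 4.4950
  age 9: 0.12316 × 10 = 1.2316
R₀ = 17.2520 + 7.7635 + 4.4950 + 1.2316 = 30.7421

30.742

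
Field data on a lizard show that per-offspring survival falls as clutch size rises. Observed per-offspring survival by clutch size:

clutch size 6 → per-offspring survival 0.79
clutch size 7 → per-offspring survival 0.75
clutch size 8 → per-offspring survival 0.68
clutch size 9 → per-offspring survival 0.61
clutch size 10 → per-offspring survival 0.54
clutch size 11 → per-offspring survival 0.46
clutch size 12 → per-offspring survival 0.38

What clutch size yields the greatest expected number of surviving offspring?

Expected surviving offspring = c × s(c):
  c=6: 6 × 0.79 = 4.740
  c=7: 7 × 0.75 = 5.250
  c=8: 8 × 0.68 = 5.440
  c=9: 9 × 0.61 = 5.490
  c=10: 10 × 0.54 = 5.400
  c=11: 11 × 0.46 = 5.060
  c=12: 12 × 0.38 = 4.560
Maximum at c = 9 (5.490 surviving offspring).

9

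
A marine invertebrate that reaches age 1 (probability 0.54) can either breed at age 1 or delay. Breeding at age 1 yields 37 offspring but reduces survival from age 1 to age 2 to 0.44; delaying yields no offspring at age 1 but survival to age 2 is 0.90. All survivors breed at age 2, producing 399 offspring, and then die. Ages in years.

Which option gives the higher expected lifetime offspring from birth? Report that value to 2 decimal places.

193.91

breed at age 1: R₀ = 0.54 × (37 + 0.44 × 399) = 0.54 × 212.5600 = 114.7824
delay to age 2: R₀ = 0.54 × (0.90 × 399) = 0.54 × 359.1000 = 193.9140
Higher: delay to age 2 (193.9140).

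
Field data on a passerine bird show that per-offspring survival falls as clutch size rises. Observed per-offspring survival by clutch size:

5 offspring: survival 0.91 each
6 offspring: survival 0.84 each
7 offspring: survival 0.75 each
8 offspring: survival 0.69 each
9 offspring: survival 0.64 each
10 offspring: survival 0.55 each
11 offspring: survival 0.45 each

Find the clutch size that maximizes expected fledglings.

9

Expected fledglings = c × s(c):
  c=5: 5 × 0.91 = 4.550
  c=6: 6 × 0.84 = 5.040
  c=7: 7 × 0.75 = 5.250
  c=8: 8 × 0.69 = 5.520
  c=9: 9 × 0.64 = 5.760
  c=10: 10 × 0.55 = 5.500
  c=11: 11 × 0.45 = 4.950
Maximum at c = 9 (5.760 fledglings).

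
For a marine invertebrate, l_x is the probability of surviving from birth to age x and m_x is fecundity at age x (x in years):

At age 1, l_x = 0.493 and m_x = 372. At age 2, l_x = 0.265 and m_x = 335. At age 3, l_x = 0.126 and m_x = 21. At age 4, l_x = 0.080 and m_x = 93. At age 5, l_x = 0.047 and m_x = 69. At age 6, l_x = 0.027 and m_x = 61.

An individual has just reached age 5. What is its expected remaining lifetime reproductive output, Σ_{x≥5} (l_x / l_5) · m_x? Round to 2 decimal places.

l_5 = 0.047. Conditional survival from age 5 to x is l_x / l_5.
  x=5: (0.047/0.047) × 69 = 69.0000
  x=6: (0.027/0.047) × 61 = 35.0426
Sum = 69.0000 + 35.0426 = 104.0426

104.04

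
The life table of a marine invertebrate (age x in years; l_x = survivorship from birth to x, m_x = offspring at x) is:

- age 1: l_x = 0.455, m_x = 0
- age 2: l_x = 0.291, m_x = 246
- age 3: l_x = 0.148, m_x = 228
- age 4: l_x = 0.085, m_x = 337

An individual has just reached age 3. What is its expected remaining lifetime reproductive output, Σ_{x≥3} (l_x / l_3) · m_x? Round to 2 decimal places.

421.55

l_3 = 0.148. Conditional survival from age 3 to x is l_x / l_3.
  x=3: (0.148/0.148) × 228 = 228.0000
  x=4: (0.085/0.148) × 337 = 193.5473
Sum = 228.0000 + 193.5473 = 421.5473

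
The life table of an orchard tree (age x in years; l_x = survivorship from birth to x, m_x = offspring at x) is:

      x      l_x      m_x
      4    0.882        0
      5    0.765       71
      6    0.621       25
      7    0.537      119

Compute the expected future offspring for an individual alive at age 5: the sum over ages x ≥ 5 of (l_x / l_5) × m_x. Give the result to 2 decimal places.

174.83

l_5 = 0.765. Conditional survival from age 5 to x is l_x / l_5.
  x=5: (0.765/0.765) × 71 = 71.0000
  x=6: (0.621/0.765) × 25 = 20.2941
  x=7: (0.537/0.765) × 119 = 83.5333
Sum = 71.0000 + 20.2941 + 83.5333 = 174.8275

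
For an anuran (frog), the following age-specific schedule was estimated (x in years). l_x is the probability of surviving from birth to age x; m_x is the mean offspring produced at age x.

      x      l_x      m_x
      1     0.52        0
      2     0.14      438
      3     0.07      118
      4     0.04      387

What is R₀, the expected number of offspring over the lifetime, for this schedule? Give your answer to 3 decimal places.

85.060

R₀ = Σ l_x m_x:
  age 1: 0.52 × 0 = 0.0000
  age 2: 0.14 × 438 = 61.3200
  age 3: 0.07 × 118 = 8.2600
  age 4: 0.04 × 387 = 15.4800
R₀ = 0.0000 + 61.3200 + 8.2600 + 15.4800 = 85.0600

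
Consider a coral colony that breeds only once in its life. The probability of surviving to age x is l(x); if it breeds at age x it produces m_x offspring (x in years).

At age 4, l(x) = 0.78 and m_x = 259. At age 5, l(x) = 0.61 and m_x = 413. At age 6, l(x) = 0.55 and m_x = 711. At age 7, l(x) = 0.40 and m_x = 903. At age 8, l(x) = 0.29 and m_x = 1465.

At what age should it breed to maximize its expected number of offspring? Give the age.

8

Expected offspring if breeding at age x = l(x) × m_x:
  age 4: 0.78 × 259 = 202.020
  age 5: 0.61 × 413 = 251.930
  age 6: 0.55 × 711 = 391.050
  age 7: 0.40 × 903 = 361.200
  age 8: 0.29 × 1465 = 424.850
Maximum at age 8 (424.850).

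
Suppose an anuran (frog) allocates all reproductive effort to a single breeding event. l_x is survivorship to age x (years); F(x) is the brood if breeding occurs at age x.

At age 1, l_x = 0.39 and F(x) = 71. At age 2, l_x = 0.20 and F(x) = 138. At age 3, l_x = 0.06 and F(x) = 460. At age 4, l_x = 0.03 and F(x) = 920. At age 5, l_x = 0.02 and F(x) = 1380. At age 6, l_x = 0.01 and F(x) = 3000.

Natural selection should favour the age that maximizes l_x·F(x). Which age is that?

6

Expected offspring if breeding at age x = l_x × F(x):
  age 1: 0.39 × 71 = 27.690
  age 2: 0.20 × 138 = 27.600
  age 3: 0.06 × 460 = 27.600
  age 4: 0.03 × 920 = 27.600
  age 5: 0.02 × 1380 = 27.600
  age 6: 0.01 × 3000 = 30.000
Maximum at age 6 (30.000).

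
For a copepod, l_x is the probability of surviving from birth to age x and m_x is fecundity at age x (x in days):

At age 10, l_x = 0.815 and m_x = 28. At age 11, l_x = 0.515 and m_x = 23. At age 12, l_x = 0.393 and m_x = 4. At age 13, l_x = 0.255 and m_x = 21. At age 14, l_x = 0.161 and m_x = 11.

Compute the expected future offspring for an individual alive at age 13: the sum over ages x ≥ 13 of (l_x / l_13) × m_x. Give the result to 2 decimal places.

27.95

l_13 = 0.255. Conditional survival from age 13 to x is l_x / l_13.
  x=13: (0.255/0.255) × 21 = 21.0000
  x=14: (0.161/0.255) × 11 = 6.9451
Sum = 21.0000 + 6.9451 = 27.9451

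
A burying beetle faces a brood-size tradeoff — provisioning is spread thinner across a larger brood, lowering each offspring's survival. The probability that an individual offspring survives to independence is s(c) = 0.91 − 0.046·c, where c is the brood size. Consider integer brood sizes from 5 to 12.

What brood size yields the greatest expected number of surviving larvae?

10

Expected surviving larvae = c × s(c):
  c=5: 5 × 0.680 = 3.400
  c=6: 6 × 0.634 = 3.804
  c=7: 7 × 0.588 = 4.116
  c=8: 8 × 0.542 = 4.336
  c=9: 9 × 0.496 = 4.464
  c=10: 10 × 0.450 = 4.500
  c=11: 11 × 0.404 = 4.444
  c=12: 12 × 0.358 = 4.296
Maximum at c = 10 (4.500 surviving larvae).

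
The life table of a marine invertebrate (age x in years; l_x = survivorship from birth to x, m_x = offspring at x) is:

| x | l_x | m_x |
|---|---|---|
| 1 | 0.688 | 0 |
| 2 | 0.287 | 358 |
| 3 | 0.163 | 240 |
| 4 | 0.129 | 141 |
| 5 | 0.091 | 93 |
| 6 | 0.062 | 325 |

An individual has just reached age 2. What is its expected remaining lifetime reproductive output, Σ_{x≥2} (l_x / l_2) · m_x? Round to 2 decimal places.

657.38

l_2 = 0.287. Conditional survival from age 2 to x is l_x / l_2.
  x=2: (0.287/0.287) × 358 = 358.0000
  x=3: (0.163/0.287) × 240 = 136.3066
  x=4: (0.129/0.287) × 141 = 63.3763
  x=5: (0.091/0.287) × 93 = 29.4878
  x=6: (0.062/0.287) × 325 = 70.2091
Sum = 358.0000 + 136.3066 + 63.3763 + 29.4878 + 70.2091 = 657.3798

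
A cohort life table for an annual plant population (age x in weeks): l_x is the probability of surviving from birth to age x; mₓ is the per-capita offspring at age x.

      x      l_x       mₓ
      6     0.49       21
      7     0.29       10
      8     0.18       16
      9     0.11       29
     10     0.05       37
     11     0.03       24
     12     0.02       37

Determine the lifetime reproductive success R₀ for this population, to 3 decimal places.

22.570

R₀ = Σ l_x mₓ:
  age 6: 0.49 × 21 = 10.2900
  age 7: 0.29 × 10 = 2.9000
  age 8: 0.18 × 16 = 2.8800
  age 9: 0.11 × 29 = 3.1900
  age 10: 0.05 × 37 = 1.8500
  age 11: 0.03 × 24 = 0.7200
  age 12: 0.02 × 37 = 0.7400
R₀ = 10.2900 + 2.9000 + 2.8800 + 3.1900 + 1.8500 + 0.7200 + 0.7400 = 22.5700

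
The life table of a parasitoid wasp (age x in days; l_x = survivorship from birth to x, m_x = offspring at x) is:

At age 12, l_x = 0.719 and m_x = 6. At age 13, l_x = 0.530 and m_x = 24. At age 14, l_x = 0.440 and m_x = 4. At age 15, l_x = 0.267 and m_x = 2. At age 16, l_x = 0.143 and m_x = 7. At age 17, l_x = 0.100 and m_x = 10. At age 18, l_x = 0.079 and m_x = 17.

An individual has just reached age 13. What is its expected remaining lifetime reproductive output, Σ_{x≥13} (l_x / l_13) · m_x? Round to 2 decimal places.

34.64

l_13 = 0.530. Conditional survival from age 13 to x is l_x / l_13.
  x=13: (0.530/0.530) × 24 = 24.0000
  x=14: (0.440/0.530) × 4 = 3.3208
  x=15: (0.267/0.530) × 2 = 1.0075
  x=16: (0.143/0.530) × 7 = 1.8887
  x=17: (0.100/0.530) × 10 = 1.8868
  x=18: (0.079/0.530) × 17 = 2.5340
Sum = 24.0000 + 3.3208 + 1.0075 + 1.8887 + 1.8868 + 2.5340 = 34.6377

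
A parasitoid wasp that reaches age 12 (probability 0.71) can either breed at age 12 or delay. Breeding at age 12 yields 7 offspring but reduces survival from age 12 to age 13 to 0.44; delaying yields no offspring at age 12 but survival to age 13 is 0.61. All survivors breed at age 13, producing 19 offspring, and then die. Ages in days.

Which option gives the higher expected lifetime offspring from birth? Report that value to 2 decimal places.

10.91

breed at age 12: R₀ = 0.71 × (7 + 0.44 × 19) = 0.71 × 15.3600 = 10.9056
delay to age 13: R₀ = 0.71 × (0.61 × 19) = 0.71 × 11.5900 = 8.2289
Higher: breed at age 12 (10.9056).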